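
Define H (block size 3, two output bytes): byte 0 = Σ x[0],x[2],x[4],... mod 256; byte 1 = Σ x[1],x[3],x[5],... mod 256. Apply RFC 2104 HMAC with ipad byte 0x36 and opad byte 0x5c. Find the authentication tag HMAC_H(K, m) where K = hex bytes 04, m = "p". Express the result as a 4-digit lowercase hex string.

5ac4

Key hex bytes 04 is 1 byte ≤ B = 3; zero-pad to 3 bytes: K' = 04 00 00.
K' ⊕ ipad = 32 36 36.  K' ⊕ opad = 58 5c 5c.
Inner input = (K'⊕ipad) ∥ m = 32 36 36 ∥ 70.
Inner hash: even-index sum = 104 mod 256 = 104; odd-index sum = 166 mod 256 = 166 → 68 a6.
Outer input = (K'⊕opad) ∥ inner = 58 5c 5c ∥ 68 a6.
Outer hash (tag): even-index sum = 346 mod 256 = 90; odd-index sum = 196 mod 256 = 196 → 5a c4.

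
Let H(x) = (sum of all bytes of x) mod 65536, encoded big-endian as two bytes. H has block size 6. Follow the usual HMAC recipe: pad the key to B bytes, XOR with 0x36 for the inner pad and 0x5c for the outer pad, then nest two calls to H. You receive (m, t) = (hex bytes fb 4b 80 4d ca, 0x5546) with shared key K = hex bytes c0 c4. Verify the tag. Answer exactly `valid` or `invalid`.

Key hex bytes c0 c4 is 2 bytes ≤ B = 6; zero-pad to 6 bytes: K' = c0 c4 00 00 00 00.
K' ⊕ ipad = f6 f2 36 36 36 36; K' ⊕ opad = 9c 98 5c 5c 5c 5c.
Inner hash: sum = 246+242+54+54+54+54+251+75+128+77+202 = 1437 → 05 9d.
Outer hash (recomputed tag): sum = 156+152+92+92+92+92+5+157 = 838 → 03 46.
Recomputed tag = 0346; claimed = 5546 → mismatch.

invalid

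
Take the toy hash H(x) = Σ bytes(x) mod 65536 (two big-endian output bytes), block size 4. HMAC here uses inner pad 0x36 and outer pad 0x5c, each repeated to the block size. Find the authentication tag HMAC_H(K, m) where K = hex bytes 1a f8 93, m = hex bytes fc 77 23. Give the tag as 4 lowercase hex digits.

Key hex bytes 1a f8 93 is 3 bytes ≤ B = 4; zero-pad to 4 bytes: K' = 1a f8 93 00.
K' ⊕ ipad = 2c ce a5 36.  K' ⊕ opad = 46 a4 cf 5c.
Inner input = (K'⊕ipad) ∥ m = 2c ce a5 36 ∥ fc 77 23.
Inner hash: sum = 44+206+165+54+252+119+35 = 875 → 03 6b.
Outer input = (K'⊕opad) ∥ inner = 46 a4 cf 5c ∥ 03 6b.
Outer hash (tag): sum = 70+164+207+92+3+107 = 643 → 02 83.

0283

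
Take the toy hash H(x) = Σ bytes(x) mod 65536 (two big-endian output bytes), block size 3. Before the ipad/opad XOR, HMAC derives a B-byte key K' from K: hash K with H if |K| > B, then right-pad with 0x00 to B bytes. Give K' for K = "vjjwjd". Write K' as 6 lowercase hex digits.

028f00

|K| = 6 > B = 3, so first hash the key.
H(K): sum = 118+106+106+119+106+100 = 655 → 02 8f.
Zero-pad H(K) = 02 8f to 3 bytes: K' = 02 8f 00.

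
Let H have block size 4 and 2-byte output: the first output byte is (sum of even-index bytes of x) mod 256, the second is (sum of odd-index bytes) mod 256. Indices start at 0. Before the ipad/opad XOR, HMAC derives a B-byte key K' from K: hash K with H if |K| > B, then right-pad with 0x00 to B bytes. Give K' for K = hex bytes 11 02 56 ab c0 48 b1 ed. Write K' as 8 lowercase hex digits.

|K| = 8 > B = 4, so first hash the key.
H(K): even-index sum = 472 mod 256 = 216; odd-index sum = 482 mod 256 = 226 → d8 e2.
Zero-pad H(K) = d8 e2 to 4 bytes: K' = d8 e2 00 00.

d8e20000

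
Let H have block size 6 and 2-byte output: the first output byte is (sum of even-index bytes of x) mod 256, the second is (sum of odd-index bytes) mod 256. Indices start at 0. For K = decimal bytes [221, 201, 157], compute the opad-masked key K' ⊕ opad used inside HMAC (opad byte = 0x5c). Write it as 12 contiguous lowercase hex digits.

Key decimal bytes [221, 201, 157] = dd c9 9d is 3 bytes ≤ B = 6; zero-pad to 6 bytes: K' = dd c9 9d 00 00 00.
XOR each byte with 0x5c: dd⊕5c=81, c9⊕5c=95, 9d⊕5c=c1, 00⊕5c=5c, 00⊕5c=5c, 00⊕5c=5c.

8195c15c5c5c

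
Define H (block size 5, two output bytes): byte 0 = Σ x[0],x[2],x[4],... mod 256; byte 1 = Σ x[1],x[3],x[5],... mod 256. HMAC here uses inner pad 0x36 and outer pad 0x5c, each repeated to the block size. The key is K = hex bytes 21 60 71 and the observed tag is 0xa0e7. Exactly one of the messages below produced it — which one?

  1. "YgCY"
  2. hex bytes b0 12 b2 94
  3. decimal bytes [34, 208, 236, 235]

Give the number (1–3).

3

Key hex bytes 21 60 71 is 3 bytes ≤ B = 5; zero-pad to 5 bytes: K' = 21 60 71 00 00.
K' ⊕ ipad = 17 56 47 36 36; K' ⊕ opad = 7d 3c 2d 5c 5c.
m1: inner = H(17 56 47 36 36 59 67 43 59) = 54 28; tag = H(7d 3c 2d 5c 5c 54 28) = 2eec
m2: inner = H(17 56 47 36 36 b0 12 b2 94) = 3a ee; tag = H(7d 3c 2d 5c 5c 3a ee) = f4d2
m3: inner = H(17 56 47 36 36 22 d0 ec eb) = 4f 9a; tag = H(7d 3c 2d 5c 5c 4f 9a) = a0e7 ← matches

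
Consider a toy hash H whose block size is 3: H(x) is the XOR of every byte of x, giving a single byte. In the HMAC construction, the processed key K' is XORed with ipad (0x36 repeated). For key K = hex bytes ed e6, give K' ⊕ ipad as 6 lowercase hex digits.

Key hex bytes ed e6 is 2 bytes ≤ B = 3; zero-pad to 3 bytes: K' = ed e6 00.
XOR each byte with 0x36: ed⊕36=db, e6⊕36=d0, 00⊕36=36.

dbd036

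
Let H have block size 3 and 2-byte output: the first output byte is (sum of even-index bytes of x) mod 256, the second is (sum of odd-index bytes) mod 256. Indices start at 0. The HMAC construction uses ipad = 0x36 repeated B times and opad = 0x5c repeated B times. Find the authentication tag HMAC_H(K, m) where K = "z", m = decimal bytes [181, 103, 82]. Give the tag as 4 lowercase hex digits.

Key "z" = 7a is 1 byte ≤ B = 3; zero-pad to 3 bytes: K' = 7a 00 00.
K' ⊕ ipad = 4c 36 36.  K' ⊕ opad = 26 5c 5c.
Inner input = (K'⊕ipad) ∥ m = 4c 36 36 ∥ b5 67 52.
Inner hash: even-index sum = 233 mod 256 = 233; odd-index sum = 317 mod 256 = 61 → e9 3d.
Outer input = (K'⊕opad) ∥ inner = 26 5c 5c ∥ e9 3d.
Outer hash (tag): even-index sum = 191 mod 256 = 191; odd-index sum = 325 mod 256 = 69 → bf 45.

bf45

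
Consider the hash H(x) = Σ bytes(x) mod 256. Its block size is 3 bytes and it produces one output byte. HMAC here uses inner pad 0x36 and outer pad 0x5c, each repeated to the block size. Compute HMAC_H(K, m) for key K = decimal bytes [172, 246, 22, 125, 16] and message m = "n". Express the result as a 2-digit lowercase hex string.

Key decimal bytes [172, 246, 22, 125, 16] = ac f6 16 7d 10 is 5 bytes > B = 3, so hash it first: H(key) = 45, then zero-pad to 3 bytes: K' = 45 00 00.
K' ⊕ ipad = 73 36 36.  K' ⊕ opad = 19 5c 5c.
Inner input = (K'⊕ipad) ∥ m = 73 36 36 ∥ 6e.
Inner hash: sum = 115+54+54+110 = 333; mod 256 = 77 → 4d.
Outer input = (K'⊕opad) ∥ inner = 19 5c 5c ∥ 4d.
Outer hash (tag): sum = 25+92+92+77 = 286; mod 256 = 30 → 1e.

1e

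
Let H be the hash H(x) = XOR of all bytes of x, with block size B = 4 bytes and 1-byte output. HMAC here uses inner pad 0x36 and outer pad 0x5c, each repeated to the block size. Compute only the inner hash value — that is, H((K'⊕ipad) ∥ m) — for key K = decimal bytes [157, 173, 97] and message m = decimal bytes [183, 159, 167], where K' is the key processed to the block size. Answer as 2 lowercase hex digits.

Key decimal bytes [157, 173, 97] = 9d ad 61 is 3 bytes ≤ B = 4; zero-pad to 4 bytes: K' = 9d ad 61 00.
K' ⊕ ipad = ab 9b 57 36.
Inner input = ab 9b 57 36 ∥ b7 9f a7.
Inner hash: XOR ab⊕9b⊕57⊕36⊕b7⊕9f⊕a7 = de.

de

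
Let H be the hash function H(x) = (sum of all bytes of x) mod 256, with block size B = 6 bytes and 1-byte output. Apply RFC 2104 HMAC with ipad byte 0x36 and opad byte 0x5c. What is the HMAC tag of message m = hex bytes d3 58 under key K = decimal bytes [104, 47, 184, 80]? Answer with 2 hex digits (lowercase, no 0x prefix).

Key decimal bytes [104, 47, 184, 80] = 68 2f b8 50 is 4 bytes ≤ B = 6; zero-pad to 6 bytes: K' = 68 2f b8 50 00 00.
K' ⊕ ipad = 5e 19 8e 66 36 36.  K' ⊕ opad = 34 73 e4 0c 5c 5c.
Inner input = (K'⊕ipad) ∥ m = 5e 19 8e 66 36 36 ∥ d3 58.
Inner hash: sum = 94+25+142+102+54+54+211+88 = 770; mod 256 = 2 → 02.
Outer input = (K'⊕opad) ∥ inner = 34 73 e4 0c 5c 5c ∥ 02.
Outer hash (tag): sum = 52+115+228+12+92+92+2 = 593; mod 256 = 81 → 51.

51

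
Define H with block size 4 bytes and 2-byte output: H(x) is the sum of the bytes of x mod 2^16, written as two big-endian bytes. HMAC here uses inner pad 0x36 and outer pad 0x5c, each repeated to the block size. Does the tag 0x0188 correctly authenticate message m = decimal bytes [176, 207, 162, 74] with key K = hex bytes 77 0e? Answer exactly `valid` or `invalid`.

Key hex bytes 77 0e is 2 bytes ≤ B = 4; zero-pad to 4 bytes: K' = 77 0e 00 00.
K' ⊕ ipad = 41 38 36 36; K' ⊕ opad = 2b 52 5c 5c.
Inner hash: sum = 65+56+54+54+176+207+162+74 = 848 → 03 50.
Outer hash (recomputed tag): sum = 43+82+92+92+3+80 = 392 → 01 88.
Recomputed tag = 0188; claimed = 0188 → match.

valid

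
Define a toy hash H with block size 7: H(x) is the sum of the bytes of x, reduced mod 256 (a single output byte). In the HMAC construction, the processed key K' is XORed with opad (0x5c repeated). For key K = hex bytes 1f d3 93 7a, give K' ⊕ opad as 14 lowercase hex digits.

438fcf265c5c5c

Key hex bytes 1f d3 93 7a is 4 bytes ≤ B = 7; zero-pad to 7 bytes: K' = 1f d3 93 7a 00 00 00.
XOR each byte with 0x5c: 1f⊕5c=43, d3⊕5c=8f, 93⊕5c=cf, 7a⊕5c=26, 00⊕5c=5c, 00⊕5c=5c, 00⊕5c=5c.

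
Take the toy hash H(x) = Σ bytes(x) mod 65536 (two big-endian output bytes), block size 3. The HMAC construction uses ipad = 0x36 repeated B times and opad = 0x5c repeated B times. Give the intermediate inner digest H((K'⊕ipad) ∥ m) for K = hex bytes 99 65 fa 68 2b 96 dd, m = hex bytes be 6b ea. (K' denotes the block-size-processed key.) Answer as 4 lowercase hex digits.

0346

Key hex bytes 99 65 fa 68 2b 96 dd is 7 bytes > B = 3, so hash it first: H(key) = 03 fe, then zero-pad to 3 bytes: K' = 03 fe 00.
K' ⊕ ipad = 35 c8 36.
Inner input = 35 c8 36 ∥ be 6b ea.
Inner hash: sum = 53+200+54+190+107+234 = 838 → 03 46.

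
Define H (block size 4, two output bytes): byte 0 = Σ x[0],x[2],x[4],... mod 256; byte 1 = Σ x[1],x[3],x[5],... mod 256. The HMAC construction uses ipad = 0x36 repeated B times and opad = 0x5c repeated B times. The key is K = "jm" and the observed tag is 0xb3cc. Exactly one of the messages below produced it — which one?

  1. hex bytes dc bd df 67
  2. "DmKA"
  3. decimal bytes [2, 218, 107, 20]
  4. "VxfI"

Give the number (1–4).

2

Key "jm" = 6a 6d is 2 bytes ≤ B = 4; zero-pad to 4 bytes: K' = 6a 6d 00 00.
K' ⊕ ipad = 5c 5b 36 36; K' ⊕ opad = 36 31 5c 5c.
m1: inner = H(5c 5b 36 36 dc bd df 67) = 4d b5; tag = H(36 31 5c 5c 4d b5) = df42
m2: inner = H(5c 5b 36 36 44 6d 4b 41) = 21 3f; tag = H(36 31 5c 5c 21 3f) = b3cc ← matches
m3: inner = H(5c 5b 36 36 02 da 6b 14) = ff 7f; tag = H(36 31 5c 5c ff 7f) = 910c
m4: inner = H(5c 5b 36 36 56 78 66 49) = 4e 52; tag = H(36 31 5c 5c 4e 52) = e0df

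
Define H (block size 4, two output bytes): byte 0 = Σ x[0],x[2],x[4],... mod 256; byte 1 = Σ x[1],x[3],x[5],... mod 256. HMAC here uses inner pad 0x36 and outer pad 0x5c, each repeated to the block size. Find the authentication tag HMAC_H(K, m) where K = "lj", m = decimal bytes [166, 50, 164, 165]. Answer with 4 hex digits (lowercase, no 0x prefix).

66fb

Key "lj" = 6c 6a is 2 bytes ≤ B = 4; zero-pad to 4 bytes: K' = 6c 6a 00 00.
K' ⊕ ipad = 5a 5c 36 36.  K' ⊕ opad = 30 36 5c 5c.
Inner input = (K'⊕ipad) ∥ m = 5a 5c 36 36 ∥ a6 32 a4 a5.
Inner hash: even-index sum = 474 mod 256 = 218; odd-index sum = 361 mod 256 = 105 → da 69.
Outer input = (K'⊕opad) ∥ inner = 30 36 5c 5c ∥ da 69.
Outer hash (tag): even-index sum = 358 mod 256 = 102; odd-index sum = 251 mod 256 = 251 → 66 fb.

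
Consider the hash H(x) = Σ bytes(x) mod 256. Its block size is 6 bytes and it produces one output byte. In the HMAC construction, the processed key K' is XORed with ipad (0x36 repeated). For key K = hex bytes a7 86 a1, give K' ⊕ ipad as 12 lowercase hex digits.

Key hex bytes a7 86 a1 is 3 bytes ≤ B = 6; zero-pad to 6 bytes: K' = a7 86 a1 00 00 00.
XOR each byte with 0x36: a7⊕36=91, 86⊕36=b0, a1⊕36=97, 00⊕36=36, 00⊕36=36, 00⊕36=36.

91b097363636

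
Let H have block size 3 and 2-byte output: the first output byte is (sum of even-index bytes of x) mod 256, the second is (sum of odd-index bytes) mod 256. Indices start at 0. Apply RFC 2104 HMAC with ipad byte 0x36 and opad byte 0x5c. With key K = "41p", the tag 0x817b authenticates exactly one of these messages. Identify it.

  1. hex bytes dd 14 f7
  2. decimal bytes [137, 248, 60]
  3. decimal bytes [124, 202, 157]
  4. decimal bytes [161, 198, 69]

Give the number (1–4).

Key "41p" = 34 31 70 is exactly B = 3 bytes: K' = 34 31 70.
K' ⊕ ipad = 02 07 46; K' ⊕ opad = 68 6d 2c.
m1: inner = H(02 07 46 dd 14 f7) = 5c db; tag = H(68 6d 2c 5c db) = 6fc9
m2: inner = H(02 07 46 89 f8 3c) = 40 cc; tag = H(68 6d 2c 40 cc) = 60ad
m3: inner = H(02 07 46 7c ca 9d) = 12 20; tag = H(68 6d 2c 12 20) = b47f
m4: inner = H(02 07 46 a1 c6 45) = 0e ed; tag = H(68 6d 2c 0e ed) = 817b ← matches

4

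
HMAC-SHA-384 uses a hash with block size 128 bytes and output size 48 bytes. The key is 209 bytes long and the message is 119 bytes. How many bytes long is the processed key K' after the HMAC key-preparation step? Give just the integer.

128

Key is 209 > 128 bytes, so it is hashed to 48 bytes then zero-padded to 128: |K'| = 128.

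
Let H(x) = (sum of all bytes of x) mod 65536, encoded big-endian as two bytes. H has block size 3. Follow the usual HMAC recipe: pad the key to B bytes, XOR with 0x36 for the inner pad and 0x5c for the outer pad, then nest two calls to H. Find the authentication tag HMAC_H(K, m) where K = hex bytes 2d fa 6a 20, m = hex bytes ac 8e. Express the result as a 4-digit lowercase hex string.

Key hex bytes 2d fa 6a 20 is 4 bytes > B = 3, so hash it first: H(key) = 01 b1, then zero-pad to 3 bytes: K' = 01 b1 00.
K' ⊕ ipad = 37 87 36.  K' ⊕ opad = 5d ed 5c.
Inner input = (K'⊕ipad) ∥ m = 37 87 36 ∥ ac 8e.
Inner hash: sum = 55+135+54+172+142 = 558 → 02 2e.
Outer input = (K'⊕opad) ∥ inner = 5d ed 5c ∥ 02 2e.
Outer hash (tag): sum = 93+237+92+2+46 = 470 → 01 d6.

01d6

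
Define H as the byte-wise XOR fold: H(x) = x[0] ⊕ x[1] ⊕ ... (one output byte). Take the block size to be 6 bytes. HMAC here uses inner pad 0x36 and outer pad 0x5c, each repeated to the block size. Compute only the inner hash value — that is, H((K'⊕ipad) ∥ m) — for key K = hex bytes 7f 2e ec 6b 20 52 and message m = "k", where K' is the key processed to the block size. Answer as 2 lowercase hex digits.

Key hex bytes 7f 2e ec 6b 20 52 is exactly B = 6 bytes: K' = 7f 2e ec 6b 20 52.
K' ⊕ ipad = 49 18 da 5d 16 64.
Inner input = 49 18 da 5d 16 64 ∥ 6b.
Inner hash: XOR 49⊕18⊕da⊕5d⊕16⊕64⊕6b = cf.

cf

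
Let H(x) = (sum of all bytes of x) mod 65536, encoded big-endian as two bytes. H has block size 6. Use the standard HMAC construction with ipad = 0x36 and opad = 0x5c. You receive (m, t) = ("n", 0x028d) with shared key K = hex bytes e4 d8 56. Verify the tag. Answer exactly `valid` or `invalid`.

Key hex bytes e4 d8 56 is 3 bytes ≤ B = 6; zero-pad to 6 bytes: K' = e4 d8 56 00 00 00.
K' ⊕ ipad = d2 ee 60 36 36 36; K' ⊕ opad = b8 84 0a 5c 5c 5c.
Inner hash: sum = 210+238+96+54+54+54+110 = 816 → 03 30.
Outer hash (recomputed tag): sum = 184+132+10+92+92+92+3+48 = 653 → 02 8d.
Recomputed tag = 028d; claimed = 028d → match.

valid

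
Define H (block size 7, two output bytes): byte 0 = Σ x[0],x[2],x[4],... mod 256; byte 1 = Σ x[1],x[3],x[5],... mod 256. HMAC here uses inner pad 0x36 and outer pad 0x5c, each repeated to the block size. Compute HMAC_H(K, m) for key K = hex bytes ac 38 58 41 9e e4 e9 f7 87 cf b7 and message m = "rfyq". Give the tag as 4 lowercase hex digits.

15af

Key hex bytes ac 38 58 41 9e e4 e9 f7 87 cf b7 is 11 bytes > B = 7, so hash it first: H(key) = c9 23, then zero-pad to 7 bytes: K' = c9 23 00 00 00 00 00.
K' ⊕ ipad = ff 15 36 36 36 36 36.  K' ⊕ opad = 95 7f 5c 5c 5c 5c 5c.
Inner input = (K'⊕ipad) ∥ m = ff 15 36 36 36 36 36 ∥ 72 66 79 71.
Inner hash: even-index sum = 632 mod 256 = 120; odd-index sum = 364 mod 256 = 108 → 78 6c.
Outer input = (K'⊕opad) ∥ inner = 95 7f 5c 5c 5c 5c 5c ∥ 78 6c.
Outer hash (tag): even-index sum = 533 mod 256 = 21; odd-index sum = 431 mod 256 = 175 → 15 af.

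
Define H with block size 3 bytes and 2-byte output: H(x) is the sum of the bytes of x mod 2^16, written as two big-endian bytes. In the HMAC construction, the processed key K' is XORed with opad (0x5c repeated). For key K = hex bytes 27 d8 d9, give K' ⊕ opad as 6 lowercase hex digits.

Key hex bytes 27 d8 d9 is exactly B = 3 bytes: K' = 27 d8 d9.
XOR each byte with 0x5c: 27⊕5c=7b, d8⊕5c=84, d9⊕5c=85.

7b8485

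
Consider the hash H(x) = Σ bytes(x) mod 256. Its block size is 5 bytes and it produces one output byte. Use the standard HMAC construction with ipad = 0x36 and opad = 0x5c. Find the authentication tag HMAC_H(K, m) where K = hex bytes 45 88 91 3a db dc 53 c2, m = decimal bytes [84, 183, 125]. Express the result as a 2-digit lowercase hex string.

Key hex bytes 45 88 91 3a db dc 53 c2 is 8 bytes > B = 5, so hash it first: H(key) = 64, then zero-pad to 5 bytes: K' = 64 00 00 00 00.
K' ⊕ ipad = 52 36 36 36 36.  K' ⊕ opad = 38 5c 5c 5c 5c.
Inner input = (K'⊕ipad) ∥ m = 52 36 36 36 36 ∥ 54 b7 7d.
Inner hash: sum = 82+54+54+54+54+84+183+125 = 690; mod 256 = 178 → b2.
Outer input = (K'⊕opad) ∥ inner = 38 5c 5c 5c 5c ∥ b2.
Outer hash (tag): sum = 56+92+92+92+92+178 = 602; mod 256 = 90 → 5a.

5a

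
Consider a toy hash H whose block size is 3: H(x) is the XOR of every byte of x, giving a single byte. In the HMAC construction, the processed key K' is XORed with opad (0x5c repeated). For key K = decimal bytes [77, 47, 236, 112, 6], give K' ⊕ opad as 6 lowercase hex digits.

Key decimal bytes [77, 47, 236, 112, 6] = 4d 2f ec 70 06 is 5 bytes > B = 3, so hash it first: H(key) = f8, then zero-pad to 3 bytes: K' = f8 00 00.
XOR each byte with 0x5c: f8⊕5c=a4, 00⊕5c=5c, 00⊕5c=5c.

a45c5c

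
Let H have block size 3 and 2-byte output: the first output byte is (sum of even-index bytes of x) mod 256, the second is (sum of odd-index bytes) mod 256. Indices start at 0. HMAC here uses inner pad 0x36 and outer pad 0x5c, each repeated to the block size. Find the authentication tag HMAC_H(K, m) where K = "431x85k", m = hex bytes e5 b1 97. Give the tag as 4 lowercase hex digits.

Key "431x85k" = 34 33 31 78 38 35 6b is 7 bytes > B = 3, so hash it first: H(key) = 08 e0, then zero-pad to 3 bytes: K' = 08 e0 00.
K' ⊕ ipad = 3e d6 36.  K' ⊕ opad = 54 bc 5c.
Inner input = (K'⊕ipad) ∥ m = 3e d6 36 ∥ e5 b1 97.
Inner hash: even-index sum = 293 mod 256 = 37; odd-index sum = 594 mod 256 = 82 → 25 52.
Outer input = (K'⊕opad) ∥ inner = 54 bc 5c ∥ 25 52.
Outer hash (tag): even-index sum = 258 mod 256 = 2; odd-index sum = 225 mod 256 = 225 → 02 e1.

02e1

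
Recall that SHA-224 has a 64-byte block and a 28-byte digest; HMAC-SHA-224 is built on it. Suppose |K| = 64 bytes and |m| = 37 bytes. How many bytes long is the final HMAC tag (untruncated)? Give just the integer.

The tag is one SHA-224 digest: 28 bytes.

28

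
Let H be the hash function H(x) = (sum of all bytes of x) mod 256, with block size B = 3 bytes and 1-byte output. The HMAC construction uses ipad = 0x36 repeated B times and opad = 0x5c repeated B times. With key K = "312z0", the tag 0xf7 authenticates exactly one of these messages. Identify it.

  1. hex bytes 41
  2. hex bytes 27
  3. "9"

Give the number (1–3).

1

Key "312z0" = 33 31 32 7a 30 is 5 bytes > B = 3, so hash it first: H(key) = 40, then zero-pad to 3 bytes: K' = 40 00 00.
K' ⊕ ipad = 76 36 36; K' ⊕ opad = 1c 5c 5c.
m1: inner = H(76 36 36 41) = 23; tag = H(1c 5c 5c 23) = f7 ← matches
m2: inner = H(76 36 36 27) = 09; tag = H(1c 5c 5c 09) = dd
m3: inner = H(76 36 36 39) = 1b; tag = H(1c 5c 5c 1b) = ef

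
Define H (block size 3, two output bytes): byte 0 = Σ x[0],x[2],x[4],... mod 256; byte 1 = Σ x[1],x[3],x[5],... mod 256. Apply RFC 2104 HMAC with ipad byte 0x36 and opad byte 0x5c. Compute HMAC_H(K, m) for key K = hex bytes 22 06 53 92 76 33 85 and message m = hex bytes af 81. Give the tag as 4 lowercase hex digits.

3494

Key hex bytes 22 06 53 92 76 33 85 is 7 bytes > B = 3, so hash it first: H(key) = 70 cb, then zero-pad to 3 bytes: K' = 70 cb 00.
K' ⊕ ipad = 46 fd 36.  K' ⊕ opad = 2c 97 5c.
Inner input = (K'⊕ipad) ∥ m = 46 fd 36 ∥ af 81.
Inner hash: even-index sum = 253 mod 256 = 253; odd-index sum = 428 mod 256 = 172 → fd ac.
Outer input = (K'⊕opad) ∥ inner = 2c 97 5c ∥ fd ac.
Outer hash (tag): even-index sum = 308 mod 256 = 52; odd-index sum = 404 mod 256 = 148 → 34 94.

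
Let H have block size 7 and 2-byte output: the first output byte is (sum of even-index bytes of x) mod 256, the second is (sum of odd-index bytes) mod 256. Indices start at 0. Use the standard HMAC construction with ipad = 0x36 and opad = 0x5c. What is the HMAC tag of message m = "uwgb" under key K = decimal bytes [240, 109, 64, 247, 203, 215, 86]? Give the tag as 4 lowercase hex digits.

42d9

Key decimal bytes [240, 109, 64, 247, 203, 215, 86] = f0 6d 40 f7 cb d7 56 is exactly B = 7 bytes: K' = f0 6d 40 f7 cb d7 56.
K' ⊕ ipad = c6 5b 76 c1 fd e1 60.  K' ⊕ opad = ac 31 1c ab 97 8b 0a.
Inner input = (K'⊕ipad) ∥ m = c6 5b 76 c1 fd e1 60 ∥ 75 77 67 62.
Inner hash: even-index sum = 882 mod 256 = 114; odd-index sum = 729 mod 256 = 217 → 72 d9.
Outer input = (K'⊕opad) ∥ inner = ac 31 1c ab 97 8b 0a ∥ 72 d9.
Outer hash (tag): even-index sum = 578 mod 256 = 66; odd-index sum = 473 mod 256 = 217 → 42 d9.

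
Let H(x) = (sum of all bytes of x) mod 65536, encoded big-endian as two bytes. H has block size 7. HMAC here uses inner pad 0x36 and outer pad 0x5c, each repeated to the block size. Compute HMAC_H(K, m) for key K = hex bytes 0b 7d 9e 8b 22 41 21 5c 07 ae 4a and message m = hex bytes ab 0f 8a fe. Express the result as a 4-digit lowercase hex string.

Key hex bytes 0b 7d 9e 8b 22 41 21 5c 07 ae 4a is 11 bytes > B = 7, so hash it first: H(key) = 03 90, then zero-pad to 7 bytes: K' = 03 90 00 00 00 00 00.
K' ⊕ ipad = 35 a6 36 36 36 36 36.  K' ⊕ opad = 5f cc 5c 5c 5c 5c 5c.
Inner input = (K'⊕ipad) ∥ m = 35 a6 36 36 36 36 36 ∥ ab 0f 8a fe.
Inner hash: sum = 53+166+54+54+54+54+54+171+15+138+254 = 1067 → 04 2b.
Outer input = (K'⊕opad) ∥ inner = 5f cc 5c 5c 5c 5c 5c ∥ 04 2b.
Outer hash (tag): sum = 95+204+92+92+92+92+92+4+43 = 806 → 03 26.

0326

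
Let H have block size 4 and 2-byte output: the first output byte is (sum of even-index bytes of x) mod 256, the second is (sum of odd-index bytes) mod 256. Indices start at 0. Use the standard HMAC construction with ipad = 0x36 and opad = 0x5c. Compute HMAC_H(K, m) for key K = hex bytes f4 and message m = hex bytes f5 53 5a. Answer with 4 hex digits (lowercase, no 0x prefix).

Key hex bytes f4 is 1 byte ≤ B = 4; zero-pad to 4 bytes: K' = f4 00 00 00.
K' ⊕ ipad = c2 36 36 36.  K' ⊕ opad = a8 5c 5c 5c.
Inner input = (K'⊕ipad) ∥ m = c2 36 36 36 ∥ f5 53 5a.
Inner hash: even-index sum = 583 mod 256 = 71; odd-index sum = 191 mod 256 = 191 → 47 bf.
Outer input = (K'⊕opad) ∥ inner = a8 5c 5c 5c ∥ 47 bf.
Outer hash (tag): even-index sum = 331 mod 256 = 75; odd-index sum = 375 mod 256 = 119 → 4b 77.

4b77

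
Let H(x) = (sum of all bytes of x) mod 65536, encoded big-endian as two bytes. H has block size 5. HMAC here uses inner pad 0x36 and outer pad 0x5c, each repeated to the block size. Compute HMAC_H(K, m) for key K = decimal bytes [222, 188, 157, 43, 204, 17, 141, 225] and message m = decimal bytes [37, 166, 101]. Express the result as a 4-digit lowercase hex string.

Key decimal bytes [222, 188, 157, 43, 204, 17, 141, 225] = de bc 9d 2b cc 11 8d e1 is 8 bytes > B = 5, so hash it first: H(key) = 04 ad, then zero-pad to 5 bytes: K' = 04 ad 00 00 00.
K' ⊕ ipad = 32 9b 36 36 36.  K' ⊕ opad = 58 f1 5c 5c 5c.
Inner input = (K'⊕ipad) ∥ m = 32 9b 36 36 36 ∥ 25 a6 65.
Inner hash: sum = 50+155+54+54+54+37+166+101 = 671 → 02 9f.
Outer input = (K'⊕opad) ∥ inner = 58 f1 5c 5c 5c ∥ 02 9f.
Outer hash (tag): sum = 88+241+92+92+92+2+159 = 766 → 02 fe.

02fe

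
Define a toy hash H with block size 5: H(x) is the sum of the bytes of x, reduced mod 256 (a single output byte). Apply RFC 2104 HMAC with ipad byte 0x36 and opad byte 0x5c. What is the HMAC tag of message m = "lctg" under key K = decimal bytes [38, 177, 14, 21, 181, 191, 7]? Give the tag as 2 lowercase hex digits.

Key decimal bytes [38, 177, 14, 21, 181, 191, 7] = 26 b1 0e 15 b5 bf 07 is 7 bytes > B = 5, so hash it first: H(key) = 75, then zero-pad to 5 bytes: K' = 75 00 00 00 00.
K' ⊕ ipad = 43 36 36 36 36.  K' ⊕ opad = 29 5c 5c 5c 5c.
Inner input = (K'⊕ipad) ∥ m = 43 36 36 36 36 ∥ 6c 63 74 67.
Inner hash: sum = 67+54+54+54+54+108+99+116+103 = 709; mod 256 = 197 → c5.
Outer input = (K'⊕opad) ∥ inner = 29 5c 5c 5c 5c ∥ c5.
Outer hash (tag): sum = 41+92+92+92+92+197 = 606; mod 256 = 94 → 5e.

5e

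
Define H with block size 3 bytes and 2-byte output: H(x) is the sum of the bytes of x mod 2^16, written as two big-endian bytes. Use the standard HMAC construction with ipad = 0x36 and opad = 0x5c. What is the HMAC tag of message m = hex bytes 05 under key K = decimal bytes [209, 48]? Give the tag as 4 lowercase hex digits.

Key decimal bytes [209, 48] = d1 30 is 2 bytes ≤ B = 3; zero-pad to 3 bytes: K' = d1 30 00.
K' ⊕ ipad = e7 06 36.  K' ⊕ opad = 8d 6c 5c.
Inner input = (K'⊕ipad) ∥ m = e7 06 36 ∥ 05.
Inner hash: sum = 231+6+54+5 = 296 → 01 28.
Outer input = (K'⊕opad) ∥ inner = 8d 6c 5c ∥ 01 28.
Outer hash (tag): sum = 141+108+92+1+40 = 382 → 01 7e.

017e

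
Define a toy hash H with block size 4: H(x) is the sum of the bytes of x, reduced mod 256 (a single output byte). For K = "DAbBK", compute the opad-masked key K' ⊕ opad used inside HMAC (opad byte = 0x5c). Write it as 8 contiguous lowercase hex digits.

285c5c5c

Key "DAbBK" = 44 41 62 42 4b is 5 bytes > B = 4, so hash it first: H(key) = 74, then zero-pad to 4 bytes: K' = 74 00 00 00.
XOR each byte with 0x5c: 74⊕5c=28, 00⊕5c=5c, 00⊕5c=5c, 00⊕5c=5c.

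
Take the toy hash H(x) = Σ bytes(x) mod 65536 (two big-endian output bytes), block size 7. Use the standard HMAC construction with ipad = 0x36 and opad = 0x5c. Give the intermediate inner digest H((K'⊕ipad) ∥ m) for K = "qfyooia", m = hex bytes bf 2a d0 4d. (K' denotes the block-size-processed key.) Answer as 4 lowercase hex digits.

Key "qfyooia" = 71 66 79 6f 6f 69 61 is exactly B = 7 bytes: K' = 71 66 79 6f 6f 69 61.
K' ⊕ ipad = 47 50 4f 59 59 5f 57.
Inner input = 47 50 4f 59 59 5f 57 ∥ bf 2a d0 4d.
Inner hash: sum = 71+80+79+89+89+95+87+191+42+208+77 = 1108 → 04 54.

0454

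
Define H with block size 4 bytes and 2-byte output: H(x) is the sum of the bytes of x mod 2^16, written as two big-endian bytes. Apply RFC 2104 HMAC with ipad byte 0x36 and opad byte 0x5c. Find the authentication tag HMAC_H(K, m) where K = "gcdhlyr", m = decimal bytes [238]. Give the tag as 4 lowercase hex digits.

Key "gcdhlyr" = 67 63 64 68 6c 79 72 is 7 bytes > B = 4, so hash it first: H(key) = 02 ed, then zero-pad to 4 bytes: K' = 02 ed 00 00.
K' ⊕ ipad = 34 db 36 36.  K' ⊕ opad = 5e b1 5c 5c.
Inner input = (K'⊕ipad) ∥ m = 34 db 36 36 ∥ ee.
Inner hash: sum = 52+219+54+54+238 = 617 → 02 69.
Outer input = (K'⊕opad) ∥ inner = 5e b1 5c 5c ∥ 02 69.
Outer hash (tag): sum = 94+177+92+92+2+105 = 562 → 02 32.

0232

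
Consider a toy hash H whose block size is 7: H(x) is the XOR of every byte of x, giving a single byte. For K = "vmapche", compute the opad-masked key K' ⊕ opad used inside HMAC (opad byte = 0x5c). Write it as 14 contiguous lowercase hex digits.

2a313d2c3f3439

Key "vmapche" = 76 6d 61 70 63 68 65 is exactly B = 7 bytes: K' = 76 6d 61 70 63 68 65.
XOR each byte with 0x5c: 76⊕5c=2a, 6d⊕5c=31, 61⊕5c=3d, 70⊕5c=2c, 63⊕5c=3f, 68⊕5c=34, 65⊕5c=39.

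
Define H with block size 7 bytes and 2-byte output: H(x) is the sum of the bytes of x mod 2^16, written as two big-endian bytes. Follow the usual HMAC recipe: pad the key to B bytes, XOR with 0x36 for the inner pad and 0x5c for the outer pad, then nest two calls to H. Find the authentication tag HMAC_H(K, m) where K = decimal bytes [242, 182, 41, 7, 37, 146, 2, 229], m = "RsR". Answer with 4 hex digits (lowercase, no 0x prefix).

Key decimal bytes [242, 182, 41, 7, 37, 146, 2, 229] = f2 b6 29 07 25 92 02 e5 is 8 bytes > B = 7, so hash it first: H(key) = 03 76, then zero-pad to 7 bytes: K' = 03 76 00 00 00 00 00.
K' ⊕ ipad = 35 40 36 36 36 36 36.  K' ⊕ opad = 5f 2a 5c 5c 5c 5c 5c.
Inner input = (K'⊕ipad) ∥ m = 35 40 36 36 36 36 36 ∥ 52 73 52.
Inner hash: sum = 53+64+54+54+54+54+54+82+115+82 = 666 → 02 9a.
Outer input = (K'⊕opad) ∥ inner = 5f 2a 5c 5c 5c 5c 5c ∥ 02 9a.
Outer hash (tag): sum = 95+42+92+92+92+92+92+2+154 = 753 → 02 f1.

02f1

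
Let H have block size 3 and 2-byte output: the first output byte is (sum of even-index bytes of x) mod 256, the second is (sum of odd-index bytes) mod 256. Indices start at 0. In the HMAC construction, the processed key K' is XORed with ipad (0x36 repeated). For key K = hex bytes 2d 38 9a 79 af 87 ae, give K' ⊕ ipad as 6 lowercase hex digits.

120e36

Key hex bytes 2d 38 9a 79 af 87 ae is 7 bytes > B = 3, so hash it first: H(key) = 24 38, then zero-pad to 3 bytes: K' = 24 38 00.
XOR each byte with 0x36: 24⊕36=12, 38⊕36=0e, 00⊕36=36.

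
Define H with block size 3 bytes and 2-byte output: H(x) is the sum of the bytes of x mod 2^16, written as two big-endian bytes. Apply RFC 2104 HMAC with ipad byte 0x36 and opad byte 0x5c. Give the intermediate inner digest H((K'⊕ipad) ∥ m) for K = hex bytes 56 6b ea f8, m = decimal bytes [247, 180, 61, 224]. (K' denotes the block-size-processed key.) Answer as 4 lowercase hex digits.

03c7

Key hex bytes 56 6b ea f8 is 4 bytes > B = 3, so hash it first: H(key) = 02 a3, then zero-pad to 3 bytes: K' = 02 a3 00.
K' ⊕ ipad = 34 95 36.
Inner input = 34 95 36 ∥ f7 b4 3d e0.
Inner hash: sum = 52+149+54+247+180+61+224 = 967 → 03 c7.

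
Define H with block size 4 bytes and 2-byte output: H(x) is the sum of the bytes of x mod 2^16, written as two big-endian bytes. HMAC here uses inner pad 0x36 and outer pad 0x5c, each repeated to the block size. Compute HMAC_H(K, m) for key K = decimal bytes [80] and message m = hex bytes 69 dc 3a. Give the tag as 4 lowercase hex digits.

01a9

Key decimal bytes [80] = 50 is 1 byte ≤ B = 4; zero-pad to 4 bytes: K' = 50 00 00 00.
K' ⊕ ipad = 66 36 36 36.  K' ⊕ opad = 0c 5c 5c 5c.
Inner input = (K'⊕ipad) ∥ m = 66 36 36 36 ∥ 69 dc 3a.
Inner hash: sum = 102+54+54+54+105+220+58 = 647 → 02 87.
Outer input = (K'⊕opad) ∥ inner = 0c 5c 5c 5c ∥ 02 87.
Outer hash (tag): sum = 12+92+92+92+2+135 = 425 → 01 a9.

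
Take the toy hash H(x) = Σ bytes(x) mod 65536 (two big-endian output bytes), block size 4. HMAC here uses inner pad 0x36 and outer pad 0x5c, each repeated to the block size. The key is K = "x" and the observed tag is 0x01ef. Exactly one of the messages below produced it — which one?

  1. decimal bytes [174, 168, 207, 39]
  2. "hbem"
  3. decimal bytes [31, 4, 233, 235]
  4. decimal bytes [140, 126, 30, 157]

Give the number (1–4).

4

Key "x" = 78 is 1 byte ≤ B = 4; zero-pad to 4 bytes: K' = 78 00 00 00.
K' ⊕ ipad = 4e 36 36 36; K' ⊕ opad = 24 5c 5c 5c.
m1: inner = H(4e 36 36 36 ae a8 cf 27) = 03 3c; tag = H(24 5c 5c 5c 03 3c) = 0177
m2: inner = H(4e 36 36 36 68 62 65 6d) = 02 8c; tag = H(24 5c 5c 5c 02 8c) = 01c6
m3: inner = H(4e 36 36 36 1f 04 e9 eb) = 02 e7; tag = H(24 5c 5c 5c 02 e7) = 0221
m4: inner = H(4e 36 36 36 8c 7e 1e 9d) = 02 b5; tag = H(24 5c 5c 5c 02 b5) = 01ef ← matches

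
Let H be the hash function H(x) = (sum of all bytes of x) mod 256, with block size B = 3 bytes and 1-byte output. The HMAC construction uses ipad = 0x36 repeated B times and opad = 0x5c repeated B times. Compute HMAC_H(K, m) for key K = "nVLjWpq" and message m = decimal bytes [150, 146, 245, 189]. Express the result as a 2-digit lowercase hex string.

70

Key "nVLjWpq" = 6e 56 4c 6a 57 70 71 is 7 bytes > B = 3, so hash it first: H(key) = b2, then zero-pad to 3 bytes: K' = b2 00 00.
K' ⊕ ipad = 84 36 36.  K' ⊕ opad = ee 5c 5c.
Inner input = (K'⊕ipad) ∥ m = 84 36 36 ∥ 96 92 f5 bd.
Inner hash: sum = 132+54+54+150+146+245+189 = 970; mod 256 = 202 → ca.
Outer input = (K'⊕opad) ∥ inner = ee 5c 5c ∥ ca.
Outer hash (tag): sum = 238+92+92+202 = 624; mod 256 = 112 → 70.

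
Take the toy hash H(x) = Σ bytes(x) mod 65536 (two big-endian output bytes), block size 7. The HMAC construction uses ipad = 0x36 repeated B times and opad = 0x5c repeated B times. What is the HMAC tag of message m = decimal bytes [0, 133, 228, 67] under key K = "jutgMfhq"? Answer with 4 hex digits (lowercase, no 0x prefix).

Key "jutgMfhq" = 6a 75 74 67 4d 66 68 71 is 8 bytes > B = 7, so hash it first: H(key) = 03 46, then zero-pad to 7 bytes: K' = 03 46 00 00 00 00 00.
K' ⊕ ipad = 35 70 36 36 36 36 36.  K' ⊕ opad = 5f 1a 5c 5c 5c 5c 5c.
Inner input = (K'⊕ipad) ∥ m = 35 70 36 36 36 36 36 ∥ 00 85 e4 43.
Inner hash: sum = 53+112+54+54+54+54+54+0+133+228+67 = 863 → 03 5f.
Outer input = (K'⊕opad) ∥ inner = 5f 1a 5c 5c 5c 5c 5c ∥ 03 5f.
Outer hash (tag): sum = 95+26+92+92+92+92+92+3+95 = 679 → 02 a7.

02a7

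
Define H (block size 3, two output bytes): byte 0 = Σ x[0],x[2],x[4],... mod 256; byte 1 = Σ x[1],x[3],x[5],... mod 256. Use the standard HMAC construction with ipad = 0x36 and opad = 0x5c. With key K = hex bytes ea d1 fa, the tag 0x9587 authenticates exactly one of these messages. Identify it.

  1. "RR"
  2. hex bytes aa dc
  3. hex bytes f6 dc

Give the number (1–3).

1

Key hex bytes ea d1 fa is exactly B = 3 bytes: K' = ea d1 fa.
K' ⊕ ipad = dc e7 cc; K' ⊕ opad = b6 8d a6.
m1: inner = H(dc e7 cc 52 52) = fa 39; tag = H(b6 8d a6 fa 39) = 9587 ← matches
m2: inner = H(dc e7 cc aa dc) = 84 91; tag = H(b6 8d a6 84 91) = ed11
m3: inner = H(dc e7 cc f6 dc) = 84 dd; tag = H(b6 8d a6 84 dd) = 3911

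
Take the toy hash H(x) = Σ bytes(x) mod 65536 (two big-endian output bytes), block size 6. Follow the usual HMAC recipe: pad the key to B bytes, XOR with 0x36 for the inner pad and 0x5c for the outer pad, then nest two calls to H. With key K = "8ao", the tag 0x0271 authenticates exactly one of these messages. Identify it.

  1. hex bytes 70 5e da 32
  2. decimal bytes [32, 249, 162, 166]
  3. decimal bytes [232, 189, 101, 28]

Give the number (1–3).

Key "8ao" = 38 61 6f is 3 bytes ≤ B = 6; zero-pad to 6 bytes: K' = 38 61 6f 00 00 00.
K' ⊕ ipad = 0e 57 59 36 36 36; K' ⊕ opad = 64 3d 33 5c 5c 5c.
m1: inner = H(0e 57 59 36 36 36 70 5e da 32) = 03 3a; tag = H(64 3d 33 5c 5c 5c 03 3a) = 0225
m2: inner = H(0e 57 59 36 36 36 20 f9 a2 a6) = 03 c1; tag = H(64 3d 33 5c 5c 5c 03 c1) = 02ac
m3: inner = H(0e 57 59 36 36 36 e8 bd 65 1c) = 03 86; tag = H(64 3d 33 5c 5c 5c 03 86) = 0271 ← matches

3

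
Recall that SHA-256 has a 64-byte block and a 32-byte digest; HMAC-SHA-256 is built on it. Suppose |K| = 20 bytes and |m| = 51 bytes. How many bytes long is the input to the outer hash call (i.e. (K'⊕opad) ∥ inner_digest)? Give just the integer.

Key is 20 ≤ 64 bytes, zero-padded: |K'| = 64.
Outer input = (K'⊕opad) ∥ H(inner) → 64 + 32 = 96 bytes.

96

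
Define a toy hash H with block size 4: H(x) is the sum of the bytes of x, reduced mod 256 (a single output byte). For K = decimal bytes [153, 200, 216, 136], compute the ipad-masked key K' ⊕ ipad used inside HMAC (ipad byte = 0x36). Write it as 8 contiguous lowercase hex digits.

affeeebe

Key decimal bytes [153, 200, 216, 136] = 99 c8 d8 88 is exactly B = 4 bytes: K' = 99 c8 d8 88.
XOR each byte with 0x36: 99⊕36=af, c8⊕36=fe, d8⊕36=ee, 88⊕36=be.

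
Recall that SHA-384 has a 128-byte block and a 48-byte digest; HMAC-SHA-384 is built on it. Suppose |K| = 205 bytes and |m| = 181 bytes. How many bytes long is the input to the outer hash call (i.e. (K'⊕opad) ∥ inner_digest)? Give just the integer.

Key is 205 > 128 bytes, so it is hashed to 48 bytes then zero-padded to 128: |K'| = 128.
Outer input = (K'⊕opad) ∥ H(inner) → 128 + 48 = 176 bytes.

176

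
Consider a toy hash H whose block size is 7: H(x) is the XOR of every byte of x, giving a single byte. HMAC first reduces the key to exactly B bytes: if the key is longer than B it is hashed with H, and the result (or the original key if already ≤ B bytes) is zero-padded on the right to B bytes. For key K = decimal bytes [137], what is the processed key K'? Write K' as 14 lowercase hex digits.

89000000000000

Key decimal bytes [137] = 89 is 1 byte ≤ B = 7; zero-pad to 7 bytes: K' = 89 00 00 00 00 00 00.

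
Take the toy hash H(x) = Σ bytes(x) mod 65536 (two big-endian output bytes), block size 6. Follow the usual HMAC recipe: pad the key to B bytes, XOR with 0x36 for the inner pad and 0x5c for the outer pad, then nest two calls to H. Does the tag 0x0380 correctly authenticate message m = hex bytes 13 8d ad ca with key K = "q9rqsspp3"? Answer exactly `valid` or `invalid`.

valid

Key "q9rqsspp3" = 71 39 72 71 73 73 70 70 33 is 9 bytes > B = 6, so hash it first: H(key) = 03 86, then zero-pad to 6 bytes: K' = 03 86 00 00 00 00.
K' ⊕ ipad = 35 b0 36 36 36 36; K' ⊕ opad = 5f da 5c 5c 5c 5c.
Inner hash: sum = 53+176+54+54+54+54+19+141+173+202 = 980 → 03 d4.
Outer hash (recomputed tag): sum = 95+218+92+92+92+92+3+212 = 896 → 03 80.
Recomputed tag = 0380; claimed = 0380 → match.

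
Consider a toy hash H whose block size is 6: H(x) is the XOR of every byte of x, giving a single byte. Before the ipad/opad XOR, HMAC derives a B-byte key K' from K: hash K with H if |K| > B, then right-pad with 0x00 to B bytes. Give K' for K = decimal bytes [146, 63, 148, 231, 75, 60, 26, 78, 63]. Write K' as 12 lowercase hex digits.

c20000000000

|K| = 9 > B = 6, so first hash the key.
H(K): XOR 92⊕3f⊕94⊕e7⊕4b⊕3c⊕1a⊕4e⊕3f = c2.
Zero-pad H(K) = c2 to 6 bytes: K' = c2 00 00 00 00 00.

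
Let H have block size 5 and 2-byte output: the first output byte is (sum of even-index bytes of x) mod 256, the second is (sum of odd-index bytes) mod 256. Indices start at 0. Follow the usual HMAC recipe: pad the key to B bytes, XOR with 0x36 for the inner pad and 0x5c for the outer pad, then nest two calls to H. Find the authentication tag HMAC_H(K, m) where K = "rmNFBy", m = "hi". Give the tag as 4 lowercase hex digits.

ced5

Key "rmNFBy" = 72 6d 4e 46 42 79 is 6 bytes > B = 5, so hash it first: H(key) = 02 2c, then zero-pad to 5 bytes: K' = 02 2c 00 00 00.
K' ⊕ ipad = 34 1a 36 36 36.  K' ⊕ opad = 5e 70 5c 5c 5c.
Inner input = (K'⊕ipad) ∥ m = 34 1a 36 36 36 ∥ 68 69.
Inner hash: even-index sum = 265 mod 256 = 9; odd-index sum = 184 mod 256 = 184 → 09 b8.
Outer input = (K'⊕opad) ∥ inner = 5e 70 5c 5c 5c ∥ 09 b8.
Outer hash (tag): even-index sum = 462 mod 256 = 206; odd-index sum = 213 mod 256 = 213 → ce d5.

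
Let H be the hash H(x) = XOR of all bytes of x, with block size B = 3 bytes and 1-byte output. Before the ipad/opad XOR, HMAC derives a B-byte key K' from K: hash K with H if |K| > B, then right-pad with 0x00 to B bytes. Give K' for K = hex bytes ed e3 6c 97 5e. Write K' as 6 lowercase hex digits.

|K| = 5 > B = 3, so first hash the key.
H(K): XOR ed⊕e3⊕6c⊕97⊕5e = ab.
Zero-pad H(K) = ab to 3 bytes: K' = ab 00 00.

ab0000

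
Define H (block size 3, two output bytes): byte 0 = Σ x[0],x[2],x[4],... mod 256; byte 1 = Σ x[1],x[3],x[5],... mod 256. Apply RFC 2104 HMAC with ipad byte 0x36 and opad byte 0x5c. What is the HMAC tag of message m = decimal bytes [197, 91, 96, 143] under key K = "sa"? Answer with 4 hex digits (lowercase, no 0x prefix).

07a2

Key "sa" = 73 61 is 2 bytes ≤ B = 3; zero-pad to 3 bytes: K' = 73 61 00.
K' ⊕ ipad = 45 57 36.  K' ⊕ opad = 2f 3d 5c.
Inner input = (K'⊕ipad) ∥ m = 45 57 36 ∥ c5 5b 60 8f.
Inner hash: even-index sum = 357 mod 256 = 101; odd-index sum = 380 mod 256 = 124 → 65 7c.
Outer input = (K'⊕opad) ∥ inner = 2f 3d 5c ∥ 65 7c.
Outer hash (tag): even-index sum = 263 mod 256 = 7; odd-index sum = 162 mod 256 = 162 → 07 a2.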